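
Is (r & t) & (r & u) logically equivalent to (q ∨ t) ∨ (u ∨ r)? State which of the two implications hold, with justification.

Only the forward implication holds.

(⟸) This fails. Under t = T, u = F, r = F, q = F, the left side is false but the right side is true.

(⟹) Assume the antecedent. If t is true, (q ∨ t) ∨ (u ∨ r) reduces to true regardless of the other variables. If t is false, the antecedent cannot hold. Either way (q ∨ t) ∨ (u ∨ r) holds.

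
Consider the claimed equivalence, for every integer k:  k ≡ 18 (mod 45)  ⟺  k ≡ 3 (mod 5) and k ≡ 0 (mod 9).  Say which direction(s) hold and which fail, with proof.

(⇒) Suppose k ≡ 18 (mod 45); write k = 45j + 18. Since 5 ∣ 45, reducing mod 5 gives k ≡ 18 ≡ 3 (mod 5); since 9 ∣ 45, reducing mod 9 gives k ≡ 18 ≡ 0 (mod 9).

(⇐) Conversely, if k ≡ 3 (mod 5) and k ≡ 0 (mod 9), then by the Chinese remainder theorem k ≡ 18 (mod 45). This is exactly k ≡ 18 (mod 45).

Both implications hold.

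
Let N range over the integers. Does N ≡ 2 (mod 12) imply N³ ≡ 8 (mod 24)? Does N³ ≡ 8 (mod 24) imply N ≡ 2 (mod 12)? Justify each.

Forward direction. Suppose N ≡ 2 (mod 12). Working modulo 24, N ∈ {2, 14}; for each such r, r³ ≡ 8 (mod 24).

Converse. This fails: take N = 8. Then 8³ = 512 ≡ 8 (mod 24), yet 8 ≡ 8 (mod 12), not 2.

Only the forward implication holds.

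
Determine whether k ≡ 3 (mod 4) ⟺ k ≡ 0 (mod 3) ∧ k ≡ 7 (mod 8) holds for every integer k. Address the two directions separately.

(⇒) fails; (⇐) holds.

Forward direction. This fails: k = 3 gives 3 ≡ 3 (mod 4) but 3 ≡ 3 (mod 8), so the conjunction on the right does not hold.

Converse. If k ≡ 0 (mod 3) and k ≡ 7 (mod 8), then by the Chinese remainder theorem k ≡ 15 (mod 24). Since 15 ≡ 3 (mod 4) and 4 ∣ 24, we get k ≡ 3 (mod 4).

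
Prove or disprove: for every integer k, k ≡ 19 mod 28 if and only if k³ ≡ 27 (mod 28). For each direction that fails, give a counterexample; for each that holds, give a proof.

(⇒) holds; (⇐) fails.

[⇒] Suppose k ≡ 19 mod 28. Write k = 28j + 19. Then (28j + 19)³ = 21952j³ + 44688j² + 30324j + 6859 = 28(784j³ + 1596j² + 1083j + 244) + 27, so k³ ≡ 27 (mod 28).

[⇐] This fails: take k = 3. Then 3³ = 27 ≡ 27 (mod 28), yet 3 ≡ 3 (mod 28), not 19.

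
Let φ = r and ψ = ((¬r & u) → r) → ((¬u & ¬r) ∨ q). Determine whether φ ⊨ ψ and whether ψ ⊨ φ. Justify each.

(→) This fails. Under u = F, r = T, q = F, the left side is true but the right side is false.

(←) This fails. Under u = F, r = F, q = F, the left side is false but the right side is true.

Both directions fail.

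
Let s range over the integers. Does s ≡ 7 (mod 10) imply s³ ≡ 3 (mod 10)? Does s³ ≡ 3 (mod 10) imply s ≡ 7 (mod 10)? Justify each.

(⇐) Suppose s³ ≡ 3 (mod 10). The only residue r in {0, …, 9} with r³ ≡ 3 (mod 10) is r = 7, so s ≡ 7 (mod 10).

(⇒) Suppose s ≡ 7 (mod 10). Write s = 10j + 7. Then (10j + 7)³ = 1000j³ + 2100j² + 1470j + 343 = 10(100j³ + 210j² + 147j + 34) + 3, so s³ ≡ 3 (mod 10).

Equivalent; both directions hold.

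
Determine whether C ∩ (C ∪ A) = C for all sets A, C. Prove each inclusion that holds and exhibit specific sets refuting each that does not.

(⊆) Let x ∈ C ∩ (C ∪ A). Then either x ∈ C and x ∉ A; or x ∈ A ∩ C. In each case x ∈ C, so C ∩ (C ∪ A) ⊆ C.

(⊇) Let x ∈ C. Then either x ∈ C and x ∉ A; or x ∈ A ∩ C. In each case x ∈ C ∩ (C ∪ A), so C ⊆ C ∩ (C ∪ A).

Both inclusions hold; the sets are equal.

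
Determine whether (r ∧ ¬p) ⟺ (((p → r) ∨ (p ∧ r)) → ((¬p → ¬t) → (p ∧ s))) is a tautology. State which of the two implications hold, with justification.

(⟹) This fails. Under s = F, r = T, t = F, p = F, the left side is true but the right side is false.

(⟸) This fails. Under s = F, r = F, t = T, p = F, the left side is false but the right side is true.

Neither implication holds.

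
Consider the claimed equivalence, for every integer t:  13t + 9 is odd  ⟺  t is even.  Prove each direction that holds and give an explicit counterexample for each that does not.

Equivalent; both directions hold.

(→) Suppose 13t + 9 is odd. Since 13 is odd, 13t and t have the same parity, so 13t + 9 ≡ t + 9 (mod 2). As 9 is odd, 13t + 9 is odd exactly when t is even. Thus t is even.

(←) Conversely, suppose t is even; write t = 2j. Then 13t + 9 = 13·(2j) + 9 = 2·13j + 9, which is odd.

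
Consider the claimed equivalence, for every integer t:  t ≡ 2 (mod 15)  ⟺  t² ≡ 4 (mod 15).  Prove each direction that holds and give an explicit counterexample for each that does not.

[⇐] This fails: take t = 7. Then 7² = 49 ≡ 4 (mod 15), yet 7 ≡ 7 (mod 15), not 2.

[⇒] Suppose t ≡ 2 (mod 15). Write t = 15j + 2. Then (15j + 2)² = 225j² + 60j + 4 = 15(15j² + 4j) + 4, so t² ≡ 4 (mod 15).

Not equivalent: only (⇒) holds.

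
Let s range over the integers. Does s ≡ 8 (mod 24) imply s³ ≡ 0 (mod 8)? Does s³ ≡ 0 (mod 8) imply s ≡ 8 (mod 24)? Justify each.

Only the forward direction holds.

(⟸) This fails: take s = 0. Then 0³ = 0 ≡ 0 (mod 8), yet 0 ≡ 0 (mod 24), not 8.

(⟹) Suppose s ≡ 8 (mod 24). Then s³ ≡ 8³ = 512 (mod 24), and since 8 ∣ 24, also s³ ≡ 0 (mod 8).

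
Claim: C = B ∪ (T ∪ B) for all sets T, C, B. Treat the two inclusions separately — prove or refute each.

(⟹) This inclusion fails. Take T = ∅, C = {1}, B = ∅; then 1 ∈ C but 1 ∉ B ∪ (T ∪ B).

(⟸) This inclusion fails. Take T = {1}, C = ∅, B = ∅; then 1 ∈ B ∪ (T ∪ B) but 1 ∉ C.

Neither inclusion holds.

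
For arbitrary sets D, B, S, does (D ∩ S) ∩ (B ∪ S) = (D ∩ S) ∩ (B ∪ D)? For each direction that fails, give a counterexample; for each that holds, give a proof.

Both inclusions hold.

(⟸) Let x ∈ (D ∩ S) ∩ (B ∪ D). Then either x ∈ D ∩ S and x ∉ B; or x ∈ D ∩ B ∩ S. In each case x ∈ (D ∩ S) ∩ (B ∪ S), so (D ∩ S) ∩ (B ∪ D) ⊆ (D ∩ S) ∩ (B ∪ S).

(⟹) Let x ∈ (D ∩ S) ∩ (B ∪ S). Then either x ∈ D ∩ S and x ∉ B; or x ∈ D ∩ B ∩ S. In each case x ∈ (D ∩ S) ∩ (B ∪ D), so (D ∩ S) ∩ (B ∪ S) ⊆ (D ∩ S) ∩ (B ∪ D).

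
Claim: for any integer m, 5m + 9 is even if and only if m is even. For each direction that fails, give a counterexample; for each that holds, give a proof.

Neither implication holds.

Forward direction. This fails: m = 3 gives 5m + 9 = 24, which is even, but 3 is odd, not even.

Converse. This also fails: m = 2 is even, but 5m + 9 = 19 is odd, not even.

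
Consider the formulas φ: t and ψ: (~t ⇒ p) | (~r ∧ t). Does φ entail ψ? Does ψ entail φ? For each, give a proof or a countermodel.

Only the forward implication holds.

(⟸) This fails. Under p = T, r = F, t = F, the left side is false but the right side is true.

(⟹) Assume the antecedent. If p is true, (~t ⇒ p) | (~r ∧ t) reduces to true regardless of the other variables. If p is false, the antecedent forces (p = F, r = F, t = T) or (p = F, r = T, t = T), and (~t ⇒ p) | (~r ∧ t) holds there. Either way (~t ⇒ p) | (~r ∧ t) holds.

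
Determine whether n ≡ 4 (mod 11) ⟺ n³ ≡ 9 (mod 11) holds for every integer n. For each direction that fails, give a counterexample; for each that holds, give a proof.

Forward direction. Suppose n ≡ 4 (mod 11). Write n = 11j + 4. Then (11j + 4)³ = 1331j³ + 1452j² + 528j + 64 = 11(121j³ + 132j² + 48j + 5) + 9, so n³ ≡ 9 (mod 11).

Converse. For the converse, argue contrapositively. If n ≢ 4 (mod 11), then n is congruent to one of 0, 1, 2, 3, 5, 6, 7, 8, 9, 10 modulo 11, and these give n³ ≡ 0, 1, 8, 5, 4, 7, 2, 6, 3, 10 respectively — never 9.

The biconditional holds.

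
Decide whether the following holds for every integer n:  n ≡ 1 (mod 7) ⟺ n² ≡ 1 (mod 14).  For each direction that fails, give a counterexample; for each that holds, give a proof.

Neither implication holds.

[⇒] This fails: take n = 8. Then 8 ≡ 1 (mod 7), but 8² = 64 ≡ 8 (mod 14), not 1.

[⇐] This fails: take n = 13. Then 13² = 169 ≡ 1 (mod 14), yet 13 ≡ 6 (mod 7), not 1.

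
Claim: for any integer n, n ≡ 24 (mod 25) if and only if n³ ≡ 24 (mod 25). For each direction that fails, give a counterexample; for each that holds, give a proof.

Both directions hold.

(→) Suppose n ≡ 24 (mod 25). Write n = 25j + 24. Then (25j + 24)³ = 15625j³ + 45000j² + 43200j + 13824 = 25(625j³ + 1800j² + 1728j + 552) + 24, so n³ ≡ 24 (mod 25).

(←) Conversely, suppose n³ ≡ 24 (mod 25). The only residue r in {0, …, 24} with r³ ≡ 24 (mod 25) is r = 24, so n ≡ 24 (mod 25).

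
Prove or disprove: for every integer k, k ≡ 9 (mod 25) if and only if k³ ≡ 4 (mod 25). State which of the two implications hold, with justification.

(⇐) Suppose k³ ≡ 4 (mod 25). The only residue r in {0, …, 24} with r³ ≡ 4 (mod 25) is r = 9, so k ≡ 9 (mod 25).

(⇒) Suppose k ≡ 9 (mod 25). Write k = 25j + 9. Then (25j + 9)³ = 15625j³ + 16875j² + 6075j + 729 = 25(625j³ + 675j² + 243j + 29) + 4, so k³ ≡ 4 (mod 25).

Both implications hold.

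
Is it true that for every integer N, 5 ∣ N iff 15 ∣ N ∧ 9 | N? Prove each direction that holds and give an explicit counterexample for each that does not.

[⇒] This fails: take N = 5. Certainly 5 ∣ 5, but 15 ∤ 5.

[⇐] Suppose 15 ∣ N and 9 ∣ N. Any common multiple of 15 and 9 is a multiple of their lcm; here lcm(15, 9) = 15·9/gcd(15, 9) = 135/3 = 45, so 45 ∣ N. Since 5 ∣ 45, it follows that 5 ∣ N.

The forward direction fails; the converse holds.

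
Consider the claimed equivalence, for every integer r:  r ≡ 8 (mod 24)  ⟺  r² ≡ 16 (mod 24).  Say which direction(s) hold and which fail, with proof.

[⇒] Suppose r ≡ 8 (mod 24). Write r = 24j + 8. Then (24j + 8)² = 576j² + 384j + 64 = 24(24j² + 16j + 2) + 16, so r² ≡ 16 (mod 24).

[⇐] This fails: take r = 4. Then 4² = 16 ≡ 16 (mod 24), yet 4 ≡ 4 (mod 24), not 8.

Only the forward implication holds.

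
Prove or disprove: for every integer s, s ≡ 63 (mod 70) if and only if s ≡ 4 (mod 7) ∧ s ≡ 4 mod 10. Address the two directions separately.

Neither direction holds.

(⇒) This fails: s = 63 gives 63 ≡ 63 (mod 70) but 63 ≡ 0 (mod 7), so the conjunction on the right does not hold.

(⇐) This fails: s = 4 satisfies both congruences on the right (4 ≡ 4 mod 7 and 4 ≡ 4 mod 10) yet 4 ≡ 4 (mod 70), not 63.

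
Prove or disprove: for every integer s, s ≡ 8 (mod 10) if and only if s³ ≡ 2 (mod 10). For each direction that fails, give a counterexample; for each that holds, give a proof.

The biconditional holds.

(→) Suppose s ≡ 8 (mod 10). Write s = 10j + 8. Then (10j + 8)³ = 1000j³ + 2400j² + 1920j + 512 = 10(100j³ + 240j² + 192j + 51) + 2, so s³ ≡ 2 (mod 10).

(←) Conversely, suppose s³ ≡ 2 (mod 10). The only residue r in {0, …, 9} with r³ ≡ 2 (mod 10) is r = 8, so s ≡ 8 (mod 10).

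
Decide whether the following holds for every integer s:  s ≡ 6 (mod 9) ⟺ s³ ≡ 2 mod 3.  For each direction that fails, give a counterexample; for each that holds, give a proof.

(⇒) fails and (⇐) fails.

[⇒] This fails: take s = 6. Then 6 ≡ 6 (mod 9), but 6³ = 216 ≡ 0 (mod 3), not 2.

[⇐] This fails: take s = 2. Then 2³ = 8 ≡ 2 (mod 3), yet 2 ≡ 2 (mod 9), not 6.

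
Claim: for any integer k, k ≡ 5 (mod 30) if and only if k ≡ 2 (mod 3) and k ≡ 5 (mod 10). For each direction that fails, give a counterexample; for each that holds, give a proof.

Forward direction. Suppose k ≡ 5 (mod 30); write k = 30j + 5. Since 3 ∣ 30, reducing mod 3 gives k ≡ 5 ≡ 2 (mod 3); since 10 ∣ 30, reducing mod 10 gives k ≡ 5 (mod 10).

Converse. If k ≡ 2 (mod 3) and k ≡ 5 (mod 10), then by the Chinese remainder theorem k ≡ 5 (mod 30). This is exactly k ≡ 5 (mod 30).

Both directions hold; the statement is true.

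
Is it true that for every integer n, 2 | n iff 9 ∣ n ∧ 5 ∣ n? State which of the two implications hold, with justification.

(→) This fails: take n = 2. Certainly 2 ∣ 2, but 9 ∤ 2.

(←) This fails: take n = 45. Both 9 ∣ 45 and 5 ∣ 45, yet 45 is not a multiple of 2 (since 45 = 22·2 + 1), so 2 ∤ 45.

Neither direction holds.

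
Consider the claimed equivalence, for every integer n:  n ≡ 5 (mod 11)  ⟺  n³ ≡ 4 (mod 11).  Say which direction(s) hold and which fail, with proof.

Both directions hold; the statement is true.

(⟸) Suppose n³ ≡ 4 (mod 11). The only residue r in {0, …, 10} with r³ ≡ 4 (mod 11) is r = 5, so n ≡ 5 (mod 11).

(⟹) Suppose n ≡ 5 (mod 11). Write n = 11j + 5. Then (11j + 5)³ = 1331j³ + 1815j² + 825j + 125 = 11(121j³ + 165j² + 75j + 11) + 4, so n³ ≡ 4 (mod 11).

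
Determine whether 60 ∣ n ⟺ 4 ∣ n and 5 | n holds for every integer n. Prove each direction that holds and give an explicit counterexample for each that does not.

(⟹) If 60 ∣ n, write n = 60q. Since 60 = 15·4, n = 4·(15q), so 4 ∣ n; and since 60 = 12·5, n = 5·(12q), so 5 ∣ n.

(⟸) This fails: take n = 20. Both 4 ∣ 20 and 5 ∣ 20, yet 20 is not a multiple of 60 (since 20 = 0·60 + 20), so 60 ∤ 20.

Only the forward direction holds.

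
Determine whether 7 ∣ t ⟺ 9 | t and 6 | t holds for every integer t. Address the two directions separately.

(→) This fails: take t = 7. Certainly 7 ∣ 7, but 9 ∤ 7.

(←) This fails: take t = 18. Both 9 ∣ 18 and 6 ∣ 18, yet 18 is not a multiple of 7 (since 18 = 2·7 + 4), so 7 ∤ 18.

Neither implication holds.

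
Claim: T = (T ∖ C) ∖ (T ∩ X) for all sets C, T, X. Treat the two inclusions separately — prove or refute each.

Forward inclusion. This inclusion fails. Take C = {1}, T = {1}, X = ∅; then 1 ∈ T but 1 ∉ (T ∖ C) ∖ (T ∩ X).

Reverse inclusion. Let x ∈ (T ∖ C) ∖ (T ∩ X). Then x ∈ T and x ∉ C, X, from which x ∈ T.

The sets are not equal: only the reverse inclusion holds.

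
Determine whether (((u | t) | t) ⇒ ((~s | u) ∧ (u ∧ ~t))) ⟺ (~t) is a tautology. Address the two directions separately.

(⇐) Assume the antecedent. If u is true, the antecedent forces (u = T, t = F, s = F) or (u = T, t = F, s = T), and the consequent holds there. If u is false, the antecedent forces (u = F, t = F, s = F) or (u = F, t = F, s = T), and the consequent holds there. Either way the consequent holds.

(⇒) Assume the antecedent. If u is true, the antecedent forces (u = T, t = F, s = F) or (u = T, t = F, s = T), and ~t holds there. If u is false, the antecedent forces (u = F, t = F, s = F) or (u = F, t = F, s = T), and ~t holds there. Either way ~t holds.

Equivalent; both directions hold.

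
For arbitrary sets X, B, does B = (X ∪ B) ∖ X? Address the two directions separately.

Reverse inclusion. Let x ∈ (X ∪ B) ∖ X. Then x ∈ B and x ∉ X, from which x ∈ B.

Forward inclusion. This inclusion fails. Take X = {1}, B = {1}; then 1 ∈ B but 1 ∉ (X ∪ B) ∖ X.

The sets are not equal: only the reverse inclusion holds.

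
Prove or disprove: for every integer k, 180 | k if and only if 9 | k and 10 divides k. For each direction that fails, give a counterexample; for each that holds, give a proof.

(⇒) holds; (⇐) fails.

[⇐] This fails: take k = 90. Both 9 ∣ 90 and 10 ∣ 90, yet 90 is not a multiple of 180 (since 90 = 0·180 + 90), so 180 ∤ 90.

[⇒] If 180 ∣ k, write k = 180q. Since 180 = 20·9, k = 9·(20q), so 9 ∣ k; and since 180 = 18·10, k = 10·(18q), so 10 ∣ k.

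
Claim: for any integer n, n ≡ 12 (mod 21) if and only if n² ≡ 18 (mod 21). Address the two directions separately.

Only the forward direction holds.

(⟹) Suppose n ≡ 12 (mod 21). Write n = 21j + 12. Then (21j + 12)² = 441j² + 504j + 144 = 21(21j² + 24j + 6) + 18, so n² ≡ 18 (mod 21).

(⟸) This fails: take n = 9. Then 9² = 81 ≡ 18 (mod 21), yet 9 ≡ 9 (mod 21), not 12.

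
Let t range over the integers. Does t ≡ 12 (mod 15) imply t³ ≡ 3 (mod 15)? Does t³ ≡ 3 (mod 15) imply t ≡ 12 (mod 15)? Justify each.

(→) Suppose t ≡ 12 (mod 15). Write t = 15j + 12. Then (15j + 12)³ = 3375j³ + 8100j² + 6480j + 1728 = 15(225j³ + 540j² + 432j + 115) + 3, so t³ ≡ 3 (mod 15).

(←) Conversely, suppose t³ ≡ 3 (mod 15). The only residue r in {0, …, 14} with r³ ≡ 3 (mod 15) is r = 12, so t ≡ 12 (mod 15).

Equivalent; both directions hold.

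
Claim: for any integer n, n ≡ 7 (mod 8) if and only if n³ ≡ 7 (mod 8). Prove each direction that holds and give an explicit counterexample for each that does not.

The biconditional holds.

[⇒] Suppose n ≡ 7 (mod 8). Write n = 8j + 7. Then (8j + 7)³ = 512j³ + 1344j² + 1176j + 343 = 8(64j³ + 168j² + 147j + 42) + 7, so n³ ≡ 7 (mod 8).

[⇐] For the converse, argue contrapositively. If n ≢ 7 (mod 8), then n is congruent to one of 0, 1, 2, 3, 4, 5, 6 modulo 8, and these give n³ ≡ 0, 1, 0, 3, 0, 5, 0 respectively — never 7.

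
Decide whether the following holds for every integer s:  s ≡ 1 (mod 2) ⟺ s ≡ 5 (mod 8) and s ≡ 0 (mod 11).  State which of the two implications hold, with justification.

(⟹) This fails: s = 1 gives 1 ≡ 1 (mod 2) but 1 ≡ 1 (mod 8), so the conjunction on the right does not hold.

(⟸) Conversely, if s ≡ 5 (mod 8) and s ≡ 0 (mod 11), then by the Chinese remainder theorem s ≡ 77 (mod 88). Since 77 ≡ 1 (mod 2) and 2 ∣ 88, we get s ≡ 1 (mod 2).

Only the converse holds.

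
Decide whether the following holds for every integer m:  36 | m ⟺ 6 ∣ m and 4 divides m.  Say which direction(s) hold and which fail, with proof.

[⇒] If 36 ∣ m, write m = 36q. Since 36 = 6·6, m = 6·(6q), so 6 ∣ m; and since 36 = 9·4, m = 4·(9q), so 4 ∣ m.

[⇐] This fails: take m = 12. Both 6 ∣ 12 and 4 ∣ 12, yet 12 is not a multiple of 36 (since 12 = 0·36 + 12), so 36 ∤ 12.

(⇒) holds; (⇐) fails.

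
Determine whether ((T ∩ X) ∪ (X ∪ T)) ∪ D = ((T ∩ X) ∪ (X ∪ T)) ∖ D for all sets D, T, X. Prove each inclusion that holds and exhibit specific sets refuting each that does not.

(⟹) This inclusion fails. Take D = {1}, T = ∅, X = ∅; then 1 ∈ ((T ∩ X) ∪ (X ∪ T)) ∪ D but 1 ∉ ((T ∩ X) ∪ (X ∪ T)) ∖ D.

(⟸) Let x ∈ ((T ∩ X) ∪ (X ∪ T)) ∖ D. Then either x ∈ T and x ∉ D, X; or x ∈ X and x ∉ D, T; or x ∈ T ∩ X and x ∉ D. In each case x ∈ ((T ∩ X) ∪ (X ∪ T)) ∪ D, so ((T ∩ X) ∪ (X ∪ T)) ∖ D ⊆ ((T ∩ X) ∪ (X ∪ T)) ∪ D.

Only the reverse inclusion holds.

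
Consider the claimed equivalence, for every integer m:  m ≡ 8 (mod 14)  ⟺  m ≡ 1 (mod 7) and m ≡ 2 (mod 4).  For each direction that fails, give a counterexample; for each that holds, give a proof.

Only the converse holds.

Converse. If m ≡ 1 (mod 7) and m ≡ 2 (mod 4), then by the Chinese remainder theorem m ≡ 22 (mod 28). Since 22 ≡ 8 (mod 14) and 14 ∣ 28, we get m ≡ 8 (mod 14).

Forward direction. This fails: m = 8 gives 8 ≡ 8 (mod 14) but 8 ≡ 0 (mod 4), so the conjunction on the right does not hold.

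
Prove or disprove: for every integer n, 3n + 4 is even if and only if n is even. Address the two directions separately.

(⟹) Suppose 3n + 4 is even. Since 3 is odd, 3n and n have the same parity, so 3n + 4 ≡ n + 4 (mod 2). As 4 is even, 3n + 4 is even exactly when n is even. Thus n is even.

(⟸) Conversely, suppose n is even; write n = 2j. Then 3n + 4 = 3·(2j) + 4 = 2·3j + 4, which is even.

The biconditional holds.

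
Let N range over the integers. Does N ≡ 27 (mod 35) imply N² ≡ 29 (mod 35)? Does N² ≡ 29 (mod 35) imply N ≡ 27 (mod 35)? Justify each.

Not equivalent: only (⇒) holds.

Forward direction. Suppose N ≡ 27 (mod 35). Write N = 35j + 27. Then (35j + 27)² = 1225j² + 1890j + 729 = 35(35j² + 54j + 20) + 29, so N² ≡ 29 (mod 35).

Converse. This fails: take N = 8. Then 8² = 64 ≡ 29 (mod 35), yet 8 ≡ 8 (mod 35), not 27.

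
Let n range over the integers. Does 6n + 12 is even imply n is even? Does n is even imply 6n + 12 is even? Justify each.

(⇒) fails; (⇐) holds.

Converse. Suppose n is even. Since 6 is even, 6n is even for every n, so 6n + 12 has the same parity as 12, which is even. Hence 6n + 12 is even.

Forward direction. This fails: take n = 7. Then 6n + 12 = 54, which is even, yet n = 7 is odd, not even.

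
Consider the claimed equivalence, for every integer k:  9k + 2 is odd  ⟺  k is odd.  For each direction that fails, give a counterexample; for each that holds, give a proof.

Both directions hold; the statement is true.

Forward direction. Suppose 9k + 2 is odd. Since 9 is odd, 9k and k have the same parity, so 9k + 2 ≡ k + 2 (mod 2). As 2 is even, 9k + 2 is odd exactly when k is odd. Thus k is odd.

Converse. Suppose k is odd; write k = 2j + 1. Then 9k + 2 = 9·(2j + 1) + 2 = 2·9j + 11, which is odd.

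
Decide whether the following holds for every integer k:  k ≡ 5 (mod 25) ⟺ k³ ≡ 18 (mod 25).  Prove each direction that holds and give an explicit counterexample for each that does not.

Neither implication holds.

[⇒] This fails: take k = 5. Then 5 ≡ 5 (mod 25), but 5³ = 125 ≡ 0 (mod 25), not 18.

[⇐] This fails: take k = 7. Then 7³ = 343 ≡ 18 (mod 25), yet 7 ≡ 7 (mod 25), not 5.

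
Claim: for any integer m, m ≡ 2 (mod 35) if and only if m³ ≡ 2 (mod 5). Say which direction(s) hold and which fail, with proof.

(⇒) This fails: take m = 2. Then 2 ≡ 2 (mod 35), but 2³ = 8 ≡ 3 (mod 5), not 2.

(⇐) This fails: take m = 3. Then 3³ = 27 ≡ 2 (mod 5), yet 3 ≡ 3 (mod 35), not 2.

(⇒) fails and (⇐) fails.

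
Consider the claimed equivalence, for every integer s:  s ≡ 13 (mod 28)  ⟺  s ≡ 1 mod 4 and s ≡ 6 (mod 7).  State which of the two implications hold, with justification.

Both directions hold.

Forward direction. Suppose s ≡ 13 (mod 28); write s = 28j + 13. Since 4 ∣ 28, reducing mod 4 gives s ≡ 13 ≡ 1 (mod 4); since 7 ∣ 28, reducing mod 7 gives s ≡ 13 ≡ 6 (mod 7).

Converse. If s ≡ 1 (mod 4) and s ≡ 6 (mod 7), then by the Chinese remainder theorem s ≡ 13 (mod 28). This is exactly s ≡ 13 (mod 28).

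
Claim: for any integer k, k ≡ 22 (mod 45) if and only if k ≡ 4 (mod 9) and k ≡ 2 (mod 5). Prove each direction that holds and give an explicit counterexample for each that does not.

(⇒) Suppose k ≡ 22 (mod 45); write k = 45j + 22. Since 9 ∣ 45, reducing mod 9 gives k ≡ 22 ≡ 4 (mod 9); since 5 ∣ 45, reducing mod 5 gives k ≡ 22 ≡ 2 (mod 5).

(⇐) Conversely, if k ≡ 4 (mod 9) and k ≡ 2 (mod 5), then by the Chinese remainder theorem k ≡ 22 (mod 45). This is exactly k ≡ 22 (mod 45).

Equivalent; both directions hold.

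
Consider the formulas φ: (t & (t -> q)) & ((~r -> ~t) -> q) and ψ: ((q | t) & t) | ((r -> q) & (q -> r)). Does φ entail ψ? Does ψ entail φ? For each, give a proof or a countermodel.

(⇒) Assume the antecedent. If r is true, the antecedent forces (r = T, t = T, q = T), and the consequent holds there. If r is false, the antecedent forces (r = F, t = T, q = T), and the consequent holds there. Either way the consequent holds.

(⇐) This fails. Under r = F, t = F, q = F, the left side is false but the right side is true.

Not equivalent: only (⇒) holds.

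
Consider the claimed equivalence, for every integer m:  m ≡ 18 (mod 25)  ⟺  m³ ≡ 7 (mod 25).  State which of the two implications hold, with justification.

Forward direction. Suppose m ≡ 18 (mod 25). Write m = 25j + 18. Then (25j + 18)³ = 15625j³ + 33750j² + 24300j + 5832 = 25(625j³ + 1350j² + 972j + 233) + 7, so m³ ≡ 7 (mod 25).

Converse. Suppose m³ ≡ 7 (mod 25). The only residue r in {0, …, 24} with r³ ≡ 7 (mod 25) is r = 18, so m ≡ 18 (mod 25).

Both directions hold.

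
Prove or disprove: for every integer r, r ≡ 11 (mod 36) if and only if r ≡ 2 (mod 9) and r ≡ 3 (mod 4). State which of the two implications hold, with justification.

[⇒] Suppose r ≡ 11 (mod 36); write r = 36j + 11. Since 9 ∣ 36, reducing mod 9 gives r ≡ 11 ≡ 2 (mod 9); since 4 ∣ 36, reducing mod 4 gives r ≡ 11 ≡ 3 (mod 4).

[⇐] Conversely, if r ≡ 2 (mod 9) and r ≡ 3 (mod 4), then by the Chinese remainder theorem r ≡ 11 (mod 36). This is exactly r ≡ 11 (mod 36).

Both directions hold.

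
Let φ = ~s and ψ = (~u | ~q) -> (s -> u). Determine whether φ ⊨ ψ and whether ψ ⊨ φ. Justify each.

The forward direction holds; the converse fails.

(⟹) Assume the antecedent. If u is true, (~u | ~q) -> (s -> u) reduces to true regardless of the other variables. If u is false, the antecedent forces (u = F, q = F, s = F) or (u = F, q = T, s = F), and (~u | ~q) -> (s -> u) holds there. Either way (~u | ~q) -> (s -> u) holds.

(⟸) This fails. Under u = T, q = F, s = T, the left side is false but the right side is true.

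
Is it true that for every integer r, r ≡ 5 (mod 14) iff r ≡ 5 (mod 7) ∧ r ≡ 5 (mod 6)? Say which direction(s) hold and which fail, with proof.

(⇒) This fails: r = 33 gives 33 ≡ 5 (mod 14) but 33 ≡ 3 (mod 6), so the conjunction on the right does not hold.

(⇐) Conversely, if r ≡ 5 (mod 7) and r ≡ 5 (mod 6), then by the Chinese remainder theorem r ≡ 5 (mod 42). Since 5 ≡ 5 (mod 14) and 14 ∣ 42, we get r ≡ 5 (mod 14).

Not equivalent: only (⇐) holds.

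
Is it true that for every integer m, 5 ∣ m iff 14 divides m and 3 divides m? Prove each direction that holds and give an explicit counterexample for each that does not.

(⟹) This fails: take m = 5. Certainly 5 ∣ 5, but 14 ∤ 5.

(⟸) This fails: take m = 42. Both 14 ∣ 42 and 3 ∣ 42, yet 42 is not a multiple of 5 (since 42 = 8·5 + 2), so 5 ∤ 42.

(⇒) fails and (⇐) fails.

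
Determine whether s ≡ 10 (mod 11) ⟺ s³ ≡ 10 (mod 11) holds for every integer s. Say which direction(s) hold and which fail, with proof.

(⟹) Suppose s ≡ 10 (mod 11). Write s = 11j + 10. Then (11j + 10)³ = 1331j³ + 3630j² + 3300j + 1000 = 11(121j³ + 330j² + 300j + 90) + 10, so s³ ≡ 10 (mod 11).

(⟸) For the converse, argue contrapositively. If s ≢ 10 (mod 11), then s is congruent to one of 0, 1, 2, 3, 4, 5, 6, 7, 8, 9 modulo 11, and these give s³ ≡ 0, 1, 8, 5, 9, 4, 7, 2, 6, 3 respectively — never 10.

Both directions hold.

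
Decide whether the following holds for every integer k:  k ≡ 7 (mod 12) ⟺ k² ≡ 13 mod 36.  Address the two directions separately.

Both directions fail.

[⇒] This fails: take k = 19. Then 19 ≡ 7 (mod 12), but 19² = 361 ≡ 1 (mod 36), not 13.

[⇐] This fails: take k = 11. Then 11² = 121 ≡ 13 (mod 36), yet 11 ≡ 11 (mod 12), not 7.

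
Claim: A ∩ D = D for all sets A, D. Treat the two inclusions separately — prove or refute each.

Reverse inclusion. This inclusion fails. Take A = ∅, D = {1}; then 1 ∈ D but 1 ∉ A ∩ D.

Forward inclusion. Let x ∈ A ∩ D. Then x ∈ A ∩ D, from which x ∈ D.

Only the forward inclusion holds.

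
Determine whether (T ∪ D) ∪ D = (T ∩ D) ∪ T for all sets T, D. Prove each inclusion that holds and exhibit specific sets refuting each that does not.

Only the reverse inclusion holds.

(⟹) This inclusion fails. Take T = ∅, D = {1}; then 1 ∈ (T ∪ D) ∪ D but 1 ∉ (T ∩ D) ∪ T.

(⟸) Let x ∈ (T ∩ D) ∪ T. Then either x ∈ T and x ∉ D; or x ∈ T ∩ D. In each case x ∈ (T ∪ D) ∪ D, so (T ∩ D) ∪ T ⊆ (T ∪ D) ∪ D.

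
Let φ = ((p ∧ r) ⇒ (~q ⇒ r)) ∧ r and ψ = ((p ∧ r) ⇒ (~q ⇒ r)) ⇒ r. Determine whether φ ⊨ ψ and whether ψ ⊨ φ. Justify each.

Both directions hold.

(⟹) Assume the antecedent. If q is true, the antecedent forces (q = T, r = T, p = F) or (q = T, r = T, p = T), and ((p ∧ r) ⇒ (~q ⇒ r)) ⇒ r holds there. If q is false, the antecedent forces (q = F, r = T, p = F) or (q = F, r = T, p = T), and ((p ∧ r) ⇒ (~q ⇒ r)) ⇒ r holds there. Either way ((p ∧ r) ⇒ (~q ⇒ r)) ⇒ r holds.

(⟸) Assume the antecedent. If q is true, the antecedent forces (q = T, r = T, p = F) or (q = T, r = T, p = T), and ((p ∧ r) ⇒ (~q ⇒ r)) ∧ r holds there. If q is false, the antecedent forces (q = F, r = T, p = F) or (q = F, r = T, p = T), and ((p ∧ r) ⇒ (~q ⇒ r)) ∧ r holds there. Either way ((p ∧ r) ⇒ (~q ⇒ r)) ∧ r holds.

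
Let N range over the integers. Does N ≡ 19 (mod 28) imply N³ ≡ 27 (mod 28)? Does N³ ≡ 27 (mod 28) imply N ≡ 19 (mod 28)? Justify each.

(→) Suppose N ≡ 19 (mod 28). Write N = 28j + 19. Then (28j + 19)³ = 21952j³ + 44688j² + 30324j + 6859 = 28(784j³ + 1596j² + 1083j + 244) + 27, so N³ ≡ 27 (mod 28).

(←) This fails: take N = 3. Then 3³ = 27 ≡ 27 (mod 28), yet 3 ≡ 3 (mod 28), not 19.

Not equivalent: only (⇒) holds.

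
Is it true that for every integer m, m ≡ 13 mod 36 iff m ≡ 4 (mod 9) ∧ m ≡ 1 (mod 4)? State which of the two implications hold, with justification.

Both directions hold; the statement is true.

(⟸) If m ≡ 4 (mod 9) and m ≡ 1 (mod 4), then by the Chinese remainder theorem m ≡ 13 (mod 36). This is exactly m ≡ 13 (mod 36).

(⟹) Suppose m ≡ 13 (mod 36); write m = 36j + 13. Since 9 ∣ 36, reducing mod 9 gives m ≡ 13 ≡ 4 (mod 9); since 4 ∣ 36, reducing mod 4 gives m ≡ 13 ≡ 1 (mod 4).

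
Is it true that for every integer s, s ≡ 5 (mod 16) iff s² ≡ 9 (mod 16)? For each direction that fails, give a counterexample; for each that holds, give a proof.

(⇒) holds; (⇐) fails.

Converse. This fails: take s = 3. Then 3² = 9 ≡ 9 (mod 16), yet 3 ≡ 3 (mod 16), not 5.

Forward direction. Suppose s ≡ 5 (mod 16). Write s = 16j + 5. Then (16j + 5)² = 256j² + 160j + 25 = 16(16j² + 10j + 1) + 9, so s² ≡ 9 (mod 16).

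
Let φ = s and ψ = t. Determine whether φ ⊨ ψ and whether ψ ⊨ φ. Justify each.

(→) This fails. Under s = T, t = F, the left side is true but the right side is false.

(←) This fails. Under s = F, t = T, the left side is false but the right side is true.

Neither implication holds.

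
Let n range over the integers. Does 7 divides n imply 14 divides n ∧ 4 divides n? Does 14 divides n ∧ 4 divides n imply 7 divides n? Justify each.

(→) This fails: take n = 7. Certainly 7 ∣ 7, but 14 ∤ 7.

(←) Suppose 14 ∣ n and 4 ∣ n. Any common multiple of 14 and 4 is a multiple of their lcm; here lcm(14, 4) = 14·4/gcd(14, 4) = 56/2 = 28, so 28 ∣ n. Since 7 ∣ 28, it follows that 7 ∣ n.

Only the converse holds.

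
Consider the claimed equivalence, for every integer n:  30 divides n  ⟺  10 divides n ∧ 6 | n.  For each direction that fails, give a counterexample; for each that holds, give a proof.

Both directions hold.

Forward direction. If 30 ∣ n, write n = 30q. Since 30 = 3·10, n = 10·(3q), so 10 ∣ n; and since 30 = 5·6, n = 6·(5q), so 6 ∣ n.

Converse. Suppose 10 ∣ n and 6 ∣ n. Any common multiple of 10 and 6 is a multiple of their lcm; here lcm(10, 6) = 10·6/gcd(10, 6) = 60/2 = 30, so 30 ∣ n.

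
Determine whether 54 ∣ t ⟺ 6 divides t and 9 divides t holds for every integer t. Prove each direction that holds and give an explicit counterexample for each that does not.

Only the forward implication holds.

Forward direction. If 54 ∣ t, write t = 54q. Since 54 = 9·6, t = 6·(9q), so 6 ∣ t; and since 54 = 6·9, t = 9·(6q), so 9 ∣ t.

Converse. This fails: take t = 18. Both 6 ∣ 18 and 9 ∣ 18, yet 18 is not a multiple of 54 (since 18 = 0·54 + 18), so 54 ∤ 18.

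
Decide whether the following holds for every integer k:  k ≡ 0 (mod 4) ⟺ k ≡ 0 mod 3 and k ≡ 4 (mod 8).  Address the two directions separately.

(⇒) fails; (⇐) holds.

(→) This fails: k = 0 gives 0 ≡ 0 (mod 4) but 0 ≡ 0 (mod 8), so the conjunction on the right does not hold.

(←) Conversely, if k ≡ 0 (mod 3) and k ≡ 4 (mod 8), then by the Chinese remainder theorem k ≡ 12 (mod 24). Since 12 ≡ 0 (mod 4) and 4 ∣ 24, we get k ≡ 0 (mod 4).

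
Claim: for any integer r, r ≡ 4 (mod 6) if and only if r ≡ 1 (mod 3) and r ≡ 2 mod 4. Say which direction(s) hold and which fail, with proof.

[⇒] This fails: r = 4 gives 4 ≡ 4 (mod 6) but 4 ≡ 0 (mod 4), so the conjunction on the right does not hold.

[⇐] Conversely, if r ≡ 1 (mod 3) and r ≡ 2 (mod 4), then by the Chinese remainder theorem r ≡ 10 (mod 12). Since 10 ≡ 4 (mod 6) and 6 ∣ 12, we get r ≡ 4 (mod 6).

The forward direction fails; the converse holds.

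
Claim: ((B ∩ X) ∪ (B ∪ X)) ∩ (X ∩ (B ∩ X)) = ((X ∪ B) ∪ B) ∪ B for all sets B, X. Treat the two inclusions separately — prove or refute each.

(⊆) holds; (⊇) fails.

Reverse inclusion. This inclusion fails. Take B = {1}, X = ∅; then 1 ∈ ((X ∪ B) ∪ B) ∪ B but 1 ∉ ((B ∩ X) ∪ (B ∪ X)) ∩ (X ∩ (B ∩ X)).

Forward inclusion. Let x ∈ ((B ∩ X) ∪ (B ∪ X)) ∩ (X ∩ (B ∩ X)). Then x ∈ B ∩ X, from which x ∈ ((X ∪ B) ∪ B) ∪ B.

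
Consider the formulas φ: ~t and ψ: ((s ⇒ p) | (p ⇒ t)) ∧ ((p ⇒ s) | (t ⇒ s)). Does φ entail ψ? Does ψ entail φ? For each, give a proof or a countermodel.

(⟹) Assume the antecedent. If p is true, the antecedent forces (p = T, s = F, t = F) or (p = T, s = T, t = F), and the consequent holds there. If p is false, the consequent reduces to true regardless of the other variables. Either way the consequent holds.

(⟸) This fails. Under p = F, s = F, t = T, the left side is false but the right side is true.

(⇒) holds; (⇐) fails.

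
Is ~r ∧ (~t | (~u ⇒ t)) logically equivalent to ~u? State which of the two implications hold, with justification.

Both directions fail.

(⇒) This fails. Under r = F, u = T, t = F, the left side is true but the right side is false.

(⇐) This fails. Under r = T, u = F, t = F, the left side is false but the right side is true.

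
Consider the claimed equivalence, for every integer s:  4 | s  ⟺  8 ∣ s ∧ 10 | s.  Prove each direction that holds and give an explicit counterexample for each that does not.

(→) This fails: take s = 4. Certainly 4 ∣ 4, but 8 ∤ 4.

(←) Suppose 8 ∣ s and 10 ∣ s. Any common multiple of 8 and 10 is a multiple of their lcm; here lcm(8, 10) = 8·10/gcd(8, 10) = 80/2 = 40, so 40 ∣ s. Since 4 ∣ 40, it follows that 4 ∣ s.

Only the reverse direction holds.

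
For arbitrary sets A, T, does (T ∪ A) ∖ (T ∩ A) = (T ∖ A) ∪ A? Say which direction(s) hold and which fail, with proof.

Only the forward inclusion holds.

(⟹) Let x ∈ (T ∪ A) ∖ (T ∩ A). Then either x ∈ A and x ∉ T; or x ∈ T and x ∉ A. In each case x ∈ (T ∖ A) ∪ A, so (T ∪ A) ∖ (T ∩ A) ⊆ (T ∖ A) ∪ A.

(⟸) This inclusion fails. Take A = {1}, T = {1}; then 1 ∈ (T ∖ A) ∪ A but 1 ∉ (T ∪ A) ∖ (T ∩ A).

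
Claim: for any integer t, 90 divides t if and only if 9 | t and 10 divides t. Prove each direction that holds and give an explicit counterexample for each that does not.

(⇒) If 90 ∣ t, write t = 90q. Since 90 = 10·9, t = 9·(10q), so 9 ∣ t; and since 90 = 9·10, t = 10·(9q), so 10 ∣ t.

(⇐) Suppose 9 ∣ t and 10 ∣ t. Any common multiple of 9 and 10 is a multiple of their lcm; here gcd(9, 10) = 1, so lcm(9, 10) = 9·10 = 90, so 90 ∣ t.

Both directions hold.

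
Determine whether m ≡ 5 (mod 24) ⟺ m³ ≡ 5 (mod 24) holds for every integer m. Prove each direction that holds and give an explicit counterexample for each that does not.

[⇒] Suppose m ≡ 5 (mod 24). Write m = 24j + 5. Then (24j + 5)³ = 13824j³ + 8640j² + 1800j + 125 = 24(576j³ + 360j² + 75j + 5) + 5, so m³ ≡ 5 (mod 24).

[⇐] Conversely, suppose m³ ≡ 5 (mod 24). The only residue r in {0, …, 23} with r³ ≡ 5 (mod 24) is r = 5, so m ≡ 5 (mod 24).

Both implications hold.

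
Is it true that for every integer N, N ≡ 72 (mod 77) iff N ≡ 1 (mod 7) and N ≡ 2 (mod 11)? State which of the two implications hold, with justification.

Forward direction. This fails: N = 72 gives 72 ≡ 72 (mod 77) but 72 ≡ 2 (mod 7), so the conjunction on the right does not hold.

Converse. This fails: N = 57 satisfies both congruences on the right (57 ≡ 1 mod 7 and 57 ≡ 2 mod 11) yet 57 ≡ 57 (mod 77), not 72.

Both directions fail.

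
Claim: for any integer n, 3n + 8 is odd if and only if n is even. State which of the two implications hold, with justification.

(⇒) fails and (⇐) fails.

Forward direction. This fails: n = 5 gives 3n + 8 = 23, which is odd, but 5 is odd, not even.

Converse. This also fails: n = 2 is even, but 3n + 8 = 14 is even, not odd.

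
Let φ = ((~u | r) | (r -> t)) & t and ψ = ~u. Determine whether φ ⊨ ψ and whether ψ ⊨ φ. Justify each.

Neither implication holds.

(→) This fails. Under t = T, r = F, u = T, the left side is true but the right side is false.

(←) This fails. Under t = F, r = F, u = F, the left side is false but the right side is true.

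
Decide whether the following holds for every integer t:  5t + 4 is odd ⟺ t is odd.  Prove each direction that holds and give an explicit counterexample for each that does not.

[⇒] Suppose 5t + 4 is odd. Since 5 is odd, 5t and t have the same parity, so 5t + 4 ≡ t + 4 (mod 2). As 4 is even, 5t + 4 is odd exactly when t is odd. Thus t is odd.

[⇐] Conversely, suppose t is odd; write t = 2j + 1. Then 5t + 4 = 5·(2j + 1) + 4 = 2·5j + 9, which is odd.

Both directions hold.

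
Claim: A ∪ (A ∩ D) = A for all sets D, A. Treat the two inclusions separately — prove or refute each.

Forward inclusion. Let x ∈ A ∪ (A ∩ D). Then either x ∈ A and x ∉ D; or x ∈ D ∩ A. In each case x ∈ A, so A ∪ (A ∩ D) ⊆ A.

Reverse inclusion. Let x ∈ A. Then either x ∈ A and x ∉ D; or x ∈ D ∩ A. In each case x ∈ A ∪ (A ∩ D), so A ⊆ A ∪ (A ∩ D).

Both inclusions hold; the sets are equal.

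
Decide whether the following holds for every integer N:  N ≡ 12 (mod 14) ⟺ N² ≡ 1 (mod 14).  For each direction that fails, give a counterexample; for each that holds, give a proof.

(⇒) fails and (⇐) fails.

(⇒) This fails: take N = 12. Then 12 ≡ 12 (mod 14), but 12² = 144 ≡ 4 (mod 14), not 1.

(⇐) This fails: take N = 1. Then 1² = 1 ≡ 1 (mod 14), yet 1 ≡ 1 (mod 14), not 12.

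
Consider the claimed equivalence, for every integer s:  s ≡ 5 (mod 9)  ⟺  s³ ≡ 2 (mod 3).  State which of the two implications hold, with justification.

(⟹) Suppose s ≡ 5 (mod 9). Then s³ ≡ 5³ = 125 (mod 9), and since 3 ∣ 9, also s³ ≡ 2 (mod 3).

(⟸) This fails: take s = 2. Then 2³ = 8 ≡ 2 (mod 3), yet 2 ≡ 2 (mod 9), not 5.

Only the forward direction holds.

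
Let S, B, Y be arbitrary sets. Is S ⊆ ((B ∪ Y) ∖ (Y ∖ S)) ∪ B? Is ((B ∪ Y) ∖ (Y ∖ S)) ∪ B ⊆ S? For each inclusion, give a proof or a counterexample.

Forward inclusion. This inclusion fails. Take S = {1}, B = ∅, Y = ∅; then 1 ∈ S but 1 ∉ ((B ∪ Y) ∖ (Y ∖ S)) ∪ B.

Reverse inclusion. This inclusion fails. Take S = ∅, B = {1}, Y = ∅; then 1 ∈ ((B ∪ Y) ∖ (Y ∖ S)) ∪ B but 1 ∉ S.

Both inclusions fail.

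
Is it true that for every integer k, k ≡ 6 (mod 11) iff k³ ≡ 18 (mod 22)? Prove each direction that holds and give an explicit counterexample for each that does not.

Only the converse holds.

Forward direction. This fails: take k = 17. Then 17 ≡ 6 (mod 11), but 17³ = 4913 ≡ 7 (mod 22), not 18.

Converse. The residues r modulo 22 with r³ ≡ 18 (mod 22) are exactly {6}, and each is ≡ 6 (mod 11).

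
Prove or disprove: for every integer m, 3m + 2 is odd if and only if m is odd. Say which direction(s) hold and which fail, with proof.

Both implications hold.

[⇒] Suppose 3m + 2 is odd. Since 3 is odd, 3m and m have the same parity, so 3m + 2 ≡ m + 2 (mod 2). As 2 is even, 3m + 2 is odd exactly when m is odd. Thus m is odd.

[⇐] Conversely, suppose m is odd; write m = 2j + 1. Then 3m + 2 = 3·(2j + 1) + 2 = 2·3j + 5, which is odd.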